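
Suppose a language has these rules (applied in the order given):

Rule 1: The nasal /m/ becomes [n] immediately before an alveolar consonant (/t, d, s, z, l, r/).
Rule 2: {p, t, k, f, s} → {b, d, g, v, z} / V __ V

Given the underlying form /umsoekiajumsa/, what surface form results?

Rule 1 (nasal place assimilation): /m/ precedes the alveolar consonant /s/, so it assimilates in place to [n]. /m/ precedes the alveolar consonant /s/, so it assimilates in place to [n]. /umsoekiajumsa/ → unsoekiajunsa.
Rule 2 (intervocalic voicing): /k/ is a voiceless obstruent between vowels /e/ and /i/, so it voices to [g]. /unsoekiajunsa/ → unsoegiajunsa.

unsoegiajunsa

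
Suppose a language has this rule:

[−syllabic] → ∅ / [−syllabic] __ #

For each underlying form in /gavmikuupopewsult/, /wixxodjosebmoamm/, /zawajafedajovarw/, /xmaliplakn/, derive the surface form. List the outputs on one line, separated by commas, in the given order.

/gavmikuupopewsult/: /t/ is the second consonant of a word-final cluster /lt/, so it deletes. → [gavmikuupopewsul].
/wixxodjosebmoamm/: /m/ is the second consonant of a word-final cluster /mm/, so it deletes. → [wixxodjosebmoam].
/zawajafedajovarw/: /w/ is the second consonant of a word-final cluster /rw/, so it deletes. → [zawajafedajovar].
/xmaliplakn/: /n/ is the second consonant of a word-final cluster /kn/, so it deletes. → [xmaliplak].

gavmikuupopewsul, wixxodjosebmoam, zawajafedajovar, xmaliplak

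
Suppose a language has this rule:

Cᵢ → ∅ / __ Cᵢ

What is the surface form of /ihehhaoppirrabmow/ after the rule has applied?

ihehaopirabmow

/hh/ is a geminate; the first /h/ deletes.
/pp/ is a geminate; the first /p/ deletes.
/rr/ is a geminate; the first /r/ deletes.
Surface form: [ihehaopirabmow].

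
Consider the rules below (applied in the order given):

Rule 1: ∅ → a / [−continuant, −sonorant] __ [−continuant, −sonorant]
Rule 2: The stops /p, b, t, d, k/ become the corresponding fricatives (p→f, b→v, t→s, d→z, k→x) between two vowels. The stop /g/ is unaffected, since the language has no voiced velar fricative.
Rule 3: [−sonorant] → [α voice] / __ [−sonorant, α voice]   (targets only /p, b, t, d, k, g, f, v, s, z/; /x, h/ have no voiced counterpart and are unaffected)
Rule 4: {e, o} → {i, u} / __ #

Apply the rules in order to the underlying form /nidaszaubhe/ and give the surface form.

Rule 1 (stop-cluster a-epenthesis): no segment meets the environment; /nidaszaubhe/ is unchanged.
Rule 2 (intervocalic spirantization): /d/ is a stop between vowels /i/ and /a/, so it spirantizes to the fricative [z]. /nidaszaubhe/ → nizaszaubhe.
Rule 3 (regressive voicing assimilation): /s/ precedes the voiced obstruent /z/, so it voices to [z] by assimilation. /b/ precedes the voiceless obstruent /h/, so it devoices to [p] by assimilation. /nizaszaubhe/ → nizazzauphe.
Rule 4 (final vowel raising): /e/ is a mid vowel in word-final position, so it raises to [i]. /nizazzauphe/ → nizazzauphi.

nizazzauphi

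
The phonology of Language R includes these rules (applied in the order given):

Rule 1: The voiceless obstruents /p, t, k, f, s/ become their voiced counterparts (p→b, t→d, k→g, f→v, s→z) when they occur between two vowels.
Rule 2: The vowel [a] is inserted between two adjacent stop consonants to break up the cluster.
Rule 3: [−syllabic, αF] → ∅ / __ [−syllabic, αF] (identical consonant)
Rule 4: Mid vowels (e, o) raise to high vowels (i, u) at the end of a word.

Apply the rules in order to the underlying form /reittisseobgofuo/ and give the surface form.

Rule 1 (intervocalic voicing): /f/ is a voiceless obstruent between vowels /o/ and /u/, so it voices to [v]. /reittisseobgofuo/ → reittisseobgovuo.
Rule 2 (stop-cluster a-epenthesis): /t/ and /t/ form a stop–stop cluster, so [a] is inserted between them. /b/ and /g/ form a stop–stop cluster, so [a] is inserted between them. /reittisseobgovuo/ → reitatisseobagovuo.
Rule 3 (degemination): /ss/ is a geminate; the first /s/ deletes. /reitatisseobagovuo/ → reitatiseobagovuo.
Rule 4 (final vowel raising): /o/ is a mid vowel in word-final position, so it raises to [u]. /reitatiseobagovuo/ → reitatiseobagovuu.

reitatiseobagovuu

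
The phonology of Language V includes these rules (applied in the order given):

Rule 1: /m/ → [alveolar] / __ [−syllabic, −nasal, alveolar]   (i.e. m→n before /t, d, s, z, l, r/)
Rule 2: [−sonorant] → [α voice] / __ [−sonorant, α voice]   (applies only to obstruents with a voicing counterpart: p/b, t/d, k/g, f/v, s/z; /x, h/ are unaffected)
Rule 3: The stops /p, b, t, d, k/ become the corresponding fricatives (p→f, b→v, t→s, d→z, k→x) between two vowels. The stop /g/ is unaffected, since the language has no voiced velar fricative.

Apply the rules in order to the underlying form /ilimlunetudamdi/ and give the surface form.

ilinlunesuzandi

Rule 1 (nasal place assimilation): /m/ precedes the alveolar consonant /l/, so it assimilates in place to [n]. /m/ precedes the alveolar consonant /d/, so it assimilates in place to [n]. /ilimlunetudamdi/ → ilinlunetudandi.
Rule 2 (regressive voicing assimilation): no segment meets the environment; /ilinlunetudandi/ is unchanged.
Rule 3 (intervocalic spirantization): /t/ is a stop between vowels /e/ and /u/, so it spirantizes to the fricative [s]. /d/ is a stop between vowels /u/ and /a/, so it spirantizes to the fricative [z]. /ilinlunetudandi/ → ilinlunesuzandi.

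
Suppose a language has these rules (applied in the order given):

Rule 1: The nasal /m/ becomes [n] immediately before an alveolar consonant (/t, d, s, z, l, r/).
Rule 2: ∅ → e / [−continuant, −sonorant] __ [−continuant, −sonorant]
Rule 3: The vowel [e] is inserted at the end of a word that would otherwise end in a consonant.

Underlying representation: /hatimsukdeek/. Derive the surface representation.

hatinsukedeeke

Rule 1 (nasal place assimilation): /m/ precedes the alveolar consonant /s/, so it assimilates in place to [n]. /hatimsukdeek/ → hatinsukdeek.
Rule 2 (stop-cluster e-epenthesis): /k/ and /d/ form a stop–stop cluster, so [e] is inserted between them. /hatinsukdeek/ → hatinsukedeek.
Rule 3 (final e-epenthesis): the form ends in the consonant /k/, so [e] is inserted word-finally. /hatinsukedeek/ → hatinsukedeeke.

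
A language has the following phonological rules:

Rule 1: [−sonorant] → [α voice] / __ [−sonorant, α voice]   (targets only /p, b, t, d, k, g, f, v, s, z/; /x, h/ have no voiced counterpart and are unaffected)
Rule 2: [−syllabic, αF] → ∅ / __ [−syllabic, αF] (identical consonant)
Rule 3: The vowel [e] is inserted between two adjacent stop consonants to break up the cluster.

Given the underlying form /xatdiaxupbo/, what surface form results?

Rule 1 (regressive voicing assimilation): /t/ precedes the voiced obstruent /d/, so it voices to [d] by assimilation. /p/ precedes the voiced obstruent /b/, so it voices to [b] by assimilation. /xatdiaxupbo/ → xaddiaxubbo.
Rule 2 (degemination): /dd/ is a geminate; the first /d/ deletes. /bb/ is a geminate; the first /b/ deletes. /xaddiaxubbo/ → xadiaxubo.
Rule 3 (stop-cluster e-epenthesis): no segment meets the environment; /xadiaxubo/ is unchanged.

xadiaxubo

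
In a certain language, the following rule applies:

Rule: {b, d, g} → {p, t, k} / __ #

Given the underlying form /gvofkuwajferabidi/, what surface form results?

gvofkuwajferabidi

No segment of /gvofkuwajferabidi/ meets the structural description of the rule, so the form surfaces unchanged.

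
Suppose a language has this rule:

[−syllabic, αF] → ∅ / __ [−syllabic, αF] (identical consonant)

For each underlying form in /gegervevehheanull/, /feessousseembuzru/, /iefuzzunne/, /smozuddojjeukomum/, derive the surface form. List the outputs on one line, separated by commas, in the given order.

/gegervevehheanull/: /hh/ is a geminate; the first /h/ deletes. /ll/ is a geminate; the first /l/ deletes. → [gegerveveheanul].
/feessousseembuzru/: /ss/ is a geminate; the first /s/ deletes. /ss/ is a geminate; the first /s/ deletes. → [feesouseembuzru].
/iefuzzunne/: /zz/ is a geminate; the first /z/ deletes. /nn/ is a geminate; the first /n/ deletes. → [iefuzune].
/smozuddojjeukomum/: /dd/ is a geminate; the first /d/ deletes. /jj/ is a geminate; the first /j/ deletes. → [smozudojeukomum].

gegerveveheanul, feesouseembuzru, iefuzune, smozudojeukomum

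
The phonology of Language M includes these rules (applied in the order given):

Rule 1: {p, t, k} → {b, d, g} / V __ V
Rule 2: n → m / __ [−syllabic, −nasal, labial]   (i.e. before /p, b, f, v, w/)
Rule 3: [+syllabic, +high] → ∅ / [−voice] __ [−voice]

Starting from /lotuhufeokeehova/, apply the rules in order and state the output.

loduhfeogeehova

Rule 1 (intervocalic voicing): /t/ is a voiceless stop between vowels /o/ and /u/, so it voices to [d]. /k/ is a voiceless stop between vowels /o/ and /e/, so it voices to [g]. /lotuhufeokeehova/ → loduhufeogeehova.
Rule 2 (nasal place assimilation): no segment meets the environment; /loduhufeogeehova/ is unchanged.
Rule 3 (high vowel syncope): /u/ is a high vowel flanked by voiceless consonants /h/ and /f/, so it deletes. /loduhufeogeehova/ → loduhfeogeehova.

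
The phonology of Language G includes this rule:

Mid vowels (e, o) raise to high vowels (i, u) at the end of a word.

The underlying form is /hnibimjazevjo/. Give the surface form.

/o/ is a mid vowel in word-final position, so it raises to [u].
The other instance of /e/ does not occur in the required environment and remains unchanged.
Surface form: [hnibimjazevju].

hnibimjazevju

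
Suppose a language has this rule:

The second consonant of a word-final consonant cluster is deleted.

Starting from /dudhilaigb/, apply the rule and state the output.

/b/ is the second consonant of a word-final cluster /gb/, so it deletes.
Surface form: [dudhilaig].

dudhilaig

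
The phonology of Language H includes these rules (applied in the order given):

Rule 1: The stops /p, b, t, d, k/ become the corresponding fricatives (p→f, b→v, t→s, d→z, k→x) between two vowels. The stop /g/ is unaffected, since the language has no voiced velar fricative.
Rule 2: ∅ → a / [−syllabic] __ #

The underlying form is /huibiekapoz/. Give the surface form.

Rule 1 (intervocalic spirantization): /b/ is a stop between vowels /i/ and /i/, so it spirantizes to the fricative [v]. /k/ is a stop between vowels /e/ and /a/, so it spirantizes to the fricative [x]. /p/ is a stop between vowels /a/ and /o/, so it spirantizes to the fricative [f]. /huibiekapoz/ → huiviexafoz.
Rule 2 (final a-epenthesis): the form ends in the consonant /z/, so [a] is inserted word-finally. /huiviexafoz/ → huiviexafoza.

huiviexafoza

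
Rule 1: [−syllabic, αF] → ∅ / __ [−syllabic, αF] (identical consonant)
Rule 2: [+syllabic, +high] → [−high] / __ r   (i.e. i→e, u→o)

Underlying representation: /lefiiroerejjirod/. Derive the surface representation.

Rule 1 (degemination): /jj/ is a geminate; the first /j/ deletes. /lefiiroerejjirod/ → lefiiroerejirod.
Rule 2 (pre-rhotic lowering): /i/ is a high vowel immediately before /r/, so it lowers to [e]. /i/ is a high vowel immediately before /r/, so it lowers to [e]. /lefiiroerejirod/ → lefieroerejerod.

lefieroerejerod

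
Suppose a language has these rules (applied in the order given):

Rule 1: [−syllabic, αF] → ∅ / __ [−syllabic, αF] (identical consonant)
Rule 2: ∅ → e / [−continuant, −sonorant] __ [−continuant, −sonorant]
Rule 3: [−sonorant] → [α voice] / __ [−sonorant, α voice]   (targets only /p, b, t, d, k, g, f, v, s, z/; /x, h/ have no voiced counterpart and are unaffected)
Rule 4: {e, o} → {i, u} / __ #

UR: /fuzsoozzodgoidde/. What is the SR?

fussoozodegoidi

Rule 1 (degemination): /zz/ is a geminate; the first /z/ deletes. /dd/ is a geminate; the first /d/ deletes. /fuzsoozzodgoidde/ → fuzsoozodgoide.
Rule 2 (stop-cluster e-epenthesis): /d/ and /g/ form a stop–stop cluster, so [e] is inserted between them. /fuzsoozodgoide/ → fuzsoozodegoide.
Rule 3 (regressive voicing assimilation): /z/ precedes the voiceless obstruent /s/, so it devoices to [s] by assimilation. /fuzsoozodegoide/ → fussoozodegoide.
Rule 4 (final vowel raising): /e/ is a mid vowel in word-final position, so it raises to [i]. /fussoozodegoide/ → fussoozodegoidi.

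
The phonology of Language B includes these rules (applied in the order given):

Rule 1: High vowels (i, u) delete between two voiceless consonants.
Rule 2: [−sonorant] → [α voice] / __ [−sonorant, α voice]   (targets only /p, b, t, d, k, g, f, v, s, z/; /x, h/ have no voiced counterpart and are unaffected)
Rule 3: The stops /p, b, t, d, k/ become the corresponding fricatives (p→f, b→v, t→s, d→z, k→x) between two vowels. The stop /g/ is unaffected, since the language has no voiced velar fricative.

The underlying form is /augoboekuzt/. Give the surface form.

Rule 1 (high vowel syncope): no segment meets the environment; /augoboekuzt/ is unchanged.
Rule 2 (regressive voicing assimilation): /z/ precedes the voiceless obstruent /t/, so it devoices to [s] by assimilation. /augoboekuzt/ → augoboekust.
Rule 3 (intervocalic spirantization): /b/ is a stop between vowels /o/ and /o/, so it spirantizes to the fricative [v]. /k/ is a stop between vowels /e/ and /u/, so it spirantizes to the fricative [x]. /augoboekust/ → augovoexust.

augovoexust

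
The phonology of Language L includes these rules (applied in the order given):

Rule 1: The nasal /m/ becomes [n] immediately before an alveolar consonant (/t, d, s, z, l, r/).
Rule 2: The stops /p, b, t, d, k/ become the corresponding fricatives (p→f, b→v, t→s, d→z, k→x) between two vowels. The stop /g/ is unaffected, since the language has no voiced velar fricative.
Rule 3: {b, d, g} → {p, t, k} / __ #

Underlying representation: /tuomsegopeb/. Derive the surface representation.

tuonsegofep

Rule 1 (nasal place assimilation): /m/ precedes the alveolar consonant /s/, so it assimilates in place to [n]. /tuomsegopeb/ → tuonsegopeb.
Rule 2 (intervocalic spirantization): /p/ is a stop between vowels /o/ and /e/, so it spirantizes to the fricative [f]. /tuonsegopeb/ → tuonsegofeb.
Rule 3 (final devoicing): /b/ is a voiced stop in word-final position, so it devoices to [p]. /tuonsegofeb/ → tuonsegofep.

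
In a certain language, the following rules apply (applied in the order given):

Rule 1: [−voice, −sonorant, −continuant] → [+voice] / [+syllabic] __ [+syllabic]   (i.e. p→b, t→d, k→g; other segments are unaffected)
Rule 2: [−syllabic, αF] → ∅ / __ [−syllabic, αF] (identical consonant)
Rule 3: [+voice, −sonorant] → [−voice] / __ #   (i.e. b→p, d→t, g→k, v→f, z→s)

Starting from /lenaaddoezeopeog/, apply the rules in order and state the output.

Rule 1 (intervocalic voicing): /p/ is a voiceless stop between vowels /o/ and /e/, so it voices to [b]. /lenaaddoezeopeog/ → lenaaddoezeobeog.
Rule 2 (degemination): /dd/ is a geminate; the first /d/ deletes. /lenaaddoezeobeog/ → lenaadoezeobeog.
Rule 3 (final devoicing): /g/ is a voiced obstruent in word-final position, so it devoices to [k]. /lenaadoezeobeog/ → lenaadoezeobeok.

lenaadoezeobeok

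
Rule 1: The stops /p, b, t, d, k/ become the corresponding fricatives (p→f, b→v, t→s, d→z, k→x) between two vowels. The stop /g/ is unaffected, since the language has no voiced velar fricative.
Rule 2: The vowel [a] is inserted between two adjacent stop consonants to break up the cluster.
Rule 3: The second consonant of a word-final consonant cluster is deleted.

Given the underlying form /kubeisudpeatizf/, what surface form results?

kuveisudapeasiz

Rule 1 (intervocalic spirantization): /b/ is a stop between vowels /u/ and /e/, so it spirantizes to the fricative [v]. /t/ is a stop between vowels /a/ and /i/, so it spirantizes to the fricative [s]. /kubeisudpeatizf/ → kuveisudpeasizf.
Rule 2 (stop-cluster a-epenthesis): /d/ and /p/ form a stop–stop cluster, so [a] is inserted between them. /kuveisudpeasizf/ → kuveisudapeasizf.
Rule 3 (final cluster simplification): /f/ is the second consonant of a word-final cluster /zf/, so it deletes. /kuveisudapeasizf/ → kuveisudapeasiz.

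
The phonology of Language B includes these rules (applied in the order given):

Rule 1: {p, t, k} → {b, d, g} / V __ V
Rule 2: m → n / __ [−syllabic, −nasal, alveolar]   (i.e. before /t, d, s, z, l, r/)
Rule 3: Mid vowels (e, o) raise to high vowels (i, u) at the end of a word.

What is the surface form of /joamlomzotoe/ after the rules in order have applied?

joanlonzodoi

Rule 1 (intervocalic voicing): /t/ is a voiceless stop between vowels /o/ and /o/, so it voices to [d]. /joamlomzotoe/ → joamlomzodoe.
Rule 2 (nasal place assimilation): /m/ precedes the alveolar consonant /l/, so it assimilates in place to [n]. /m/ precedes the alveolar consonant /z/, so it assimilates in place to [n]. /joamlomzodoe/ → joanlonzodoe.
Rule 3 (final vowel raising): /e/ is a mid vowel in word-final position, so it raises to [i]. /joanlonzodoe/ → joanlonzodoi.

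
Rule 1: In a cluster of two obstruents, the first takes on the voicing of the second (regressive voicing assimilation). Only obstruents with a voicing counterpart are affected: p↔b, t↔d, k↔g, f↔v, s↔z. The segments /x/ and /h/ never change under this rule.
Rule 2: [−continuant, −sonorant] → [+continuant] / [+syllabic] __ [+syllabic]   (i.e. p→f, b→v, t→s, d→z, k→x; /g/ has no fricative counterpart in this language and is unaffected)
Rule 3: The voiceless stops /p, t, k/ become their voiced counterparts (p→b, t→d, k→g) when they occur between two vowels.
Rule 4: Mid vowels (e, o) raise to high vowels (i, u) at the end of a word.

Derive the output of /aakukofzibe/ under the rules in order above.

Rule 1 (regressive voicing assimilation): /f/ precedes the voiced obstruent /z/, so it voices to [v] by assimilation. /aakukofzibe/ → aakukovzibe.
Rule 2 (intervocalic spirantization): /k/ is a stop between vowels /a/ and /u/, so it spirantizes to the fricative [x]. /k/ is a stop between vowels /u/ and /o/, so it spirantizes to the fricative [x]. /b/ is a stop between vowels /i/ and /e/, so it spirantizes to the fricative [v]. /aakukovzibe/ → aaxuxovzive.
Rule 3 (intervocalic voicing): no segment meets the environment; /aaxuxovzive/ is unchanged.
Rule 4 (final vowel raising): /e/ is a mid vowel in word-final position, so it raises to [i]. /aaxuxovzive/ → aaxuxovzivi.

aaxuxovzivi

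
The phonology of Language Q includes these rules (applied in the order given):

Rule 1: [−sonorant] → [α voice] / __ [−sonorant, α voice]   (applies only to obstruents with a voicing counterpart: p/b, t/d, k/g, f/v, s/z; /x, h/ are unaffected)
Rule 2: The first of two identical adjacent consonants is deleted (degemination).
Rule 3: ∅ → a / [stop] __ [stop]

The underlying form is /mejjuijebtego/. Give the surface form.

mejuijepatego

Rule 1 (regressive voicing assimilation): /b/ precedes the voiceless obstruent /t/, so it devoices to [p] by assimilation. /mejjuijebtego/ → mejjuijeptego.
Rule 2 (degemination): /jj/ is a geminate; the first /j/ deletes. /mejjuijeptego/ → mejuijeptego.
Rule 3 (stop-cluster a-epenthesis): /p/ and /t/ form a stop–stop cluster, so [a] is inserted between them. /mejuijeptego/ → mejuijepatego.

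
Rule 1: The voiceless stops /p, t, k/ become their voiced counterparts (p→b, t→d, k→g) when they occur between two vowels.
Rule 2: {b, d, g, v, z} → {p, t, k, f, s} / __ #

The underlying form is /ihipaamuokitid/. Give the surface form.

Rule 1 (intervocalic voicing): /p/ is a voiceless stop between vowels /i/ and /a/, so it voices to [b]. /k/ is a voiceless stop between vowels /o/ and /i/, so it voices to [g]. /t/ is a voiceless stop between vowels /i/ and /i/, so it voices to [d]. /ihipaamuokitid/ → ihibaamuogidid.
Rule 2 (final devoicing): /d/ is a voiced obstruent in word-final position, so it devoices to [t]. /ihibaamuogidid/ → ihibaamuogidit.

ihibaamuogidit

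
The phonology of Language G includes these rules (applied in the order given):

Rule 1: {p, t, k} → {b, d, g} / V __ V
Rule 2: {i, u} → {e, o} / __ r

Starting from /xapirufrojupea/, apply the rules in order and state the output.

xaberufrojubea

Rule 1 (intervocalic voicing): /p/ is a voiceless stop between vowels /a/ and /i/, so it voices to [b]. /p/ is a voiceless stop between vowels /u/ and /e/, so it voices to [b]. /xapirufrojupea/ → xabirufrojubea.
Rule 2 (pre-rhotic lowering): /i/ is a high vowel immediately before /r/, so it lowers to [e]. /xabirufrojubea/ → xaberufrojubea.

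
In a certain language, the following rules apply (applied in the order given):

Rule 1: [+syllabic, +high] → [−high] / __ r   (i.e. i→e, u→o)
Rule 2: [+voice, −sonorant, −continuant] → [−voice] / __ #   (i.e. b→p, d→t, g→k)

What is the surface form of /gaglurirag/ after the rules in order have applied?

gaglorerak

Rule 1 (pre-rhotic lowering): /u/ is a high vowel immediately before /r/, so it lowers to [o]. /i/ is a high vowel immediately before /r/, so it lowers to [e]. /gaglurirag/ → gaglorerag.
Rule 2 (final devoicing): /g/ is a voiced stop in word-final position, so it devoices to [k]. /gaglorerag/ → gaglorerak.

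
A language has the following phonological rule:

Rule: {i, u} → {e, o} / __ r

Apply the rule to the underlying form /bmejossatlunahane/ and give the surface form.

No segment of /bmejossatlunahane/ meets the structural description of the rule, so the form surfaces unchanged.

bmejossatlunahane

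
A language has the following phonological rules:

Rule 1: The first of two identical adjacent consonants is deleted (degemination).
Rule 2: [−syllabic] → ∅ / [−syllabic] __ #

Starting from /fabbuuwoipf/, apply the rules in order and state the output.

fabuuwoip

Rule 1 (degemination): /bb/ is a geminate; the first /b/ deletes. /fabbuuwoipf/ → fabuuwoipf.
Rule 2 (final cluster simplification): /f/ is the second consonant of a word-final cluster /pf/, so it deletes. /fabuuwoipf/ → fabuuwoip.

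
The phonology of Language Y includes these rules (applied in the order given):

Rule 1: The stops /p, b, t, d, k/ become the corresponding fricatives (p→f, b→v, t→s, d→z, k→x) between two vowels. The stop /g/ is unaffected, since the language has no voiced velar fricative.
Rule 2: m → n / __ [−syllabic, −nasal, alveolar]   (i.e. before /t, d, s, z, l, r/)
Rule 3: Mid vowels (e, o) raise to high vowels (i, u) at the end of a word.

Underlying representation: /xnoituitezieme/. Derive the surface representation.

xnoisuiseziemi

Rule 1 (intervocalic spirantization): /t/ is a stop between vowels /i/ and /u/, so it spirantizes to the fricative [s]. /t/ is a stop between vowels /i/ and /e/, so it spirantizes to the fricative [s]. /xnoituitezieme/ → xnoisuisezieme.
Rule 2 (nasal place assimilation): no segment meets the environment; /xnoisuisezieme/ is unchanged.
Rule 3 (final vowel raising): /e/ is a mid vowel in word-final position, so it raises to [i]. /xnoisuisezieme/ → xnoisuiseziemi.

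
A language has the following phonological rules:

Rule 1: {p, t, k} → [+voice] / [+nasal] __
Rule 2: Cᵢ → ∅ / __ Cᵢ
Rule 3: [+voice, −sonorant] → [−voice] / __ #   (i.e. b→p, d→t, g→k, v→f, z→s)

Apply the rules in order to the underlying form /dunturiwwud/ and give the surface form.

dunduriwut

Rule 1 (post-nasal voicing): /t/ is a voiceless stop immediately after the nasal /n/, so it voices to [d]. /dunturiwwud/ → dunduriwwud.
Rule 2 (degemination): /ww/ is a geminate; the first /w/ deletes. /dunduriwwud/ → dunduriwud.
Rule 3 (final devoicing): /d/ is a voiced obstruent in word-final position, so it devoices to [t]. /dunduriwud/ → dunduriwut.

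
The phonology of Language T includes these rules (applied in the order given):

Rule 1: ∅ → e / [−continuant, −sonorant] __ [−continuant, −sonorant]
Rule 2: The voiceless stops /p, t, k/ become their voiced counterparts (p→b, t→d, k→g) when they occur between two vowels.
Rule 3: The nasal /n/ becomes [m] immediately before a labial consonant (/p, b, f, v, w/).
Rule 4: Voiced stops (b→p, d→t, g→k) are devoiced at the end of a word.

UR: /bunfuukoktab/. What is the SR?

Rule 1 (stop-cluster e-epenthesis): /k/ and /t/ form a stop–stop cluster, so [e] is inserted between them. /bunfuukoktab/ → bunfuukoketab.
Rule 2 (intervocalic voicing): /k/ is a voiceless stop between vowels /u/ and /o/, so it voices to [g]. /k/ is a voiceless stop between vowels /o/ and /e/, so it voices to [g]. /t/ is a voiceless stop between vowels /e/ and /a/, so it voices to [d]. /bunfuukoketab/ → bunfuugogedab.
Rule 3 (nasal place assimilation): /n/ precedes the labial consonant /f/, so it assimilates in place to [m]. /bunfuugogedab/ → bumfuugogedab.
Rule 4 (final devoicing): /b/ is a voiced stop in word-final position, so it devoices to [p]. /bumfuugogedab/ → bumfuugogedap.

bumfuugogedap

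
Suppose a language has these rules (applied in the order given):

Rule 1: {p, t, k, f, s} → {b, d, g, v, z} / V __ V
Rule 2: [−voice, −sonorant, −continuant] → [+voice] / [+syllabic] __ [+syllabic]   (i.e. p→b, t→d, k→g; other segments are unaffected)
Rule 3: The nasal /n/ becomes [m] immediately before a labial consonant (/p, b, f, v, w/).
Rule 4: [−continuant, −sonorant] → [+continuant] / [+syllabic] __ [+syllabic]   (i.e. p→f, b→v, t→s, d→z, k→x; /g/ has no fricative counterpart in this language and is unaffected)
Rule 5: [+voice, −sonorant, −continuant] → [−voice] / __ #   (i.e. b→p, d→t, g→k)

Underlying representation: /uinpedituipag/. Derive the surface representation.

uimpezizuivak

Rule 1 (intervocalic voicing): /t/ is a voiceless obstruent between vowels /i/ and /u/, so it voices to [d]. /p/ is a voiceless obstruent between vowels /i/ and /a/, so it voices to [b]. /uinpedituipag/ → uinpediduibag.
Rule 2 (intervocalic voicing): no segment meets the environment; /uinpediduibag/ is unchanged.
Rule 3 (nasal place assimilation): /n/ precedes the labial consonant /p/, so it assimilates in place to [m]. /uinpediduibag/ → uimpediduibag.
Rule 4 (intervocalic spirantization): /d/ is a stop between vowels /e/ and /i/, so it spirantizes to the fricative [z]. /d/ is a stop between vowels /i/ and /u/, so it spirantizes to the fricative [z]. /b/ is a stop between vowels /i/ and /a/, so it spirantizes to the fricative [v]. /uimpediduibag/ → uimpezizuivag.
Rule 5 (final devoicing): /g/ is a voiced stop in word-final position, so it devoices to [k]. /uimpezizuivag/ → uimpezizuivak.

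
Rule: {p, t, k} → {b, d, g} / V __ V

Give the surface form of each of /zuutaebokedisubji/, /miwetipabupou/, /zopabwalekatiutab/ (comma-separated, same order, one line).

zuudaebogedisubji, miwedibabubou, zobabwalegadiudab

/zuutaebokedisubji/: /t/ is a voiceless stop between vowels /u/ and /a/, so it voices to [d]. /k/ is a voiceless stop between vowels /o/ and /e/, so it voices to [g]. → [zuudaebogedisubji].
/miwetipabupou/: /t/ is a voiceless stop between vowels /e/ and /i/, so it voices to [d]. /p/ is a voiceless stop between vowels /i/ and /a/, so it voices to [b]. /p/ is a voiceless stop between vowels /u/ and /o/, so it voices to [b]. → [miwedibabubou].
/zopabwalekatiutab/: /p/ is a voiceless stop between vowels /o/ and /a/, so it voices to [b]. /k/ is a voiceless stop between vowels /e/ and /a/, so it voices to [g]. /t/ is a voiceless stop between vowels /a/ and /i/, so it voices to [d]. /t/ is a voiceless stop between vowels /u/ and /a/, so it voices to [d]. → [zobabwalegadiudab].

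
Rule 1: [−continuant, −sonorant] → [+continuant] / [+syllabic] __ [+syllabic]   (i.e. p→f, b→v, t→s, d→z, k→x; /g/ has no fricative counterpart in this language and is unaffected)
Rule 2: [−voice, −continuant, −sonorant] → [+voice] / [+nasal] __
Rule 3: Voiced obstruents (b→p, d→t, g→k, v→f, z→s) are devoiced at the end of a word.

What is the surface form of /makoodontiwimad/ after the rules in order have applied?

Rule 1 (intervocalic spirantization): /k/ is a stop between vowels /a/ and /o/, so it spirantizes to the fricative [x]. /d/ is a stop between vowels /o/ and /o/, so it spirantizes to the fricative [z]. /makoodontiwimad/ → maxoozontiwimad.
Rule 2 (post-nasal voicing): /t/ is a voiceless stop immediately after the nasal /n/, so it voices to [d]. /maxoozontiwimad/ → maxoozondiwimad.
Rule 3 (final devoicing): /d/ is a voiced obstruent in word-final position, so it devoices to [t]. /maxoozondiwimad/ → maxoozondiwimat.

maxoozondiwimat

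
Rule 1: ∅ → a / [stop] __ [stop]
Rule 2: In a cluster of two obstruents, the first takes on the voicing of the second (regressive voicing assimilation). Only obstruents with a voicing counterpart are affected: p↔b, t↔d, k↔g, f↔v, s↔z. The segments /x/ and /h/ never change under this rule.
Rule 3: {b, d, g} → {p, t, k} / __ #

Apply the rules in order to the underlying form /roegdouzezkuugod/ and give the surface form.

Rule 1 (stop-cluster a-epenthesis): /g/ and /d/ form a stop–stop cluster, so [a] is inserted between them. /roegdouzezkuugod/ → roegadouzezkuugod.
Rule 2 (regressive voicing assimilation): /z/ precedes the voiceless obstruent /k/, so it devoices to [s] by assimilation. /roegadouzezkuugod/ → roegadouzeskuugod.
Rule 3 (final devoicing): /d/ is a voiced stop in word-final position, so it devoices to [t]. /roegadouzeskuugod/ → roegadouzeskuugot.

roegadouzeskuugot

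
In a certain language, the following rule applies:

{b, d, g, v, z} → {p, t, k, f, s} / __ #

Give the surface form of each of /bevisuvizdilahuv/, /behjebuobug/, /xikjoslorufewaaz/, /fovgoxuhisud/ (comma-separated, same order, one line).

/bevisuvizdilahuv/: /v/ is a voiced obstruent in word-final position, so it devoices to [f]. → [bevisuvizdilahuf].
/behjebuobug/: /g/ is a voiced obstruent in word-final position, so it devoices to [k]. → [behjebuobuk].
/xikjoslorufewaaz/: /z/ is a voiced obstruent in word-final position, so it devoices to [s]. → [xikjoslorufewaas].
/fovgoxuhisud/: /d/ is a voiced obstruent in word-final position, so it devoices to [t]. → [fovgoxuhisut].

bevisuvizdilahuf, behjebuobuk, xikjoslorufewaas, fovgoxuhisut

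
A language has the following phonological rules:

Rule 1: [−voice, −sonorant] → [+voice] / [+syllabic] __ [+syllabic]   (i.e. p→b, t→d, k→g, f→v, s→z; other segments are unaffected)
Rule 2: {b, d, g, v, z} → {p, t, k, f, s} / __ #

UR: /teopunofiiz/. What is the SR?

Rule 1 (intervocalic voicing): /p/ is a voiceless obstruent between vowels /o/ and /u/, so it voices to [b]. /f/ is a voiceless obstruent between vowels /o/ and /i/, so it voices to [v]. /teopunofiiz/ → teobunoviiz.
Rule 2 (final devoicing): /z/ is a voiced obstruent in word-final position, so it devoices to [s]. /teobunoviiz/ → teobunoviis.

teobunoviis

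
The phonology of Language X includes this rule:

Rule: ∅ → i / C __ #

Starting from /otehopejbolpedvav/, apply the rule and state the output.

the form ends in the consonant /v/, so [i] is inserted word-finally.
Surface form: [otehopejbolpedvavi].

otehopejbolpedvavi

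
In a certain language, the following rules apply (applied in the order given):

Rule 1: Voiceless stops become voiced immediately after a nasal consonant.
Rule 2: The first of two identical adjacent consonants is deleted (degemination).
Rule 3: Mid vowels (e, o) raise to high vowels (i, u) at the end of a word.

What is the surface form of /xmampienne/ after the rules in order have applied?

xmambieni

Rule 1 (post-nasal voicing): /p/ is a voiceless stop immediately after the nasal /m/, so it voices to [b]. /xmampienne/ → xmambienne.
Rule 2 (degemination): /nn/ is a geminate; the first /n/ deletes. /xmambienne/ → xmambiene.
Rule 3 (final vowel raising): /e/ is a mid vowel in word-final position, so it raises to [i]. /xmambiene/ → xmambieni.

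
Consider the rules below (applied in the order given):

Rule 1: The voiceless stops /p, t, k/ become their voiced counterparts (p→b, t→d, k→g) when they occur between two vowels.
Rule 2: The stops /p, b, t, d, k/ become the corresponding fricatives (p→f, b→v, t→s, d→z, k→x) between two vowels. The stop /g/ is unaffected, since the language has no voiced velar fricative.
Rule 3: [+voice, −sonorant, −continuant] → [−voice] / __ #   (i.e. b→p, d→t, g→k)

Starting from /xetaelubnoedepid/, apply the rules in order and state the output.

Rule 1 (intervocalic voicing): /t/ is a voiceless stop between vowels /e/ and /a/, so it voices to [d]. /p/ is a voiceless stop between vowels /e/ and /i/, so it voices to [b]. /xetaelubnoedepid/ → xedaelubnoedebid.
Rule 2 (intervocalic spirantization): /d/ is a stop between vowels /e/ and /a/, so it spirantizes to the fricative [z]. /d/ is a stop between vowels /e/ and /e/, so it spirantizes to the fricative [z]. /b/ is a stop between vowels /e/ and /i/, so it spirantizes to the fricative [v]. /xedaelubnoedebid/ → xezaelubnoezevid.
Rule 3 (final devoicing): /d/ is a voiced stop in word-final position, so it devoices to [t]. /xezaelubnoezevid/ → xezaelubnoezevit.

xezaelubnoezevit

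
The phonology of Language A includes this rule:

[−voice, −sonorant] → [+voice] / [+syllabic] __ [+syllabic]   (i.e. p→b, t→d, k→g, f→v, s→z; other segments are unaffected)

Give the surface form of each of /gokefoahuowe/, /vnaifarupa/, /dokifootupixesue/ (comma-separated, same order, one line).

/gokefoahuowe/: /k/ is a voiceless obstruent between vowels /o/ and /e/, so it voices to [g]. /f/ is a voiceless obstruent between vowels /e/ and /o/, so it voices to [v]. → [gogevoahuowe].
/vnaifarupa/: /f/ is a voiceless obstruent between vowels /i/ and /a/, so it voices to [v]. /p/ is a voiceless obstruent between vowels /u/ and /a/, so it voices to [b]. → [vnaivaruba].
/dokifootupixesue/: /k/ is a voiceless obstruent between vowels /o/ and /i/, so it voices to [g]. /f/ is a voiceless obstruent between vowels /i/ and /o/, so it voices to [v]. /t/ is a voiceless obstruent between vowels /o/ and /u/, so it voices to [d]. /p/ is a voiceless obstruent between vowels /u/ and /i/, so it voices to [b]. /s/ is a voiceless obstruent between vowels /e/ and /u/, so it voices to [z]. → [dogivoodubixezue].

gogevoahuowe, vnaivaruba, dogivoodubixezue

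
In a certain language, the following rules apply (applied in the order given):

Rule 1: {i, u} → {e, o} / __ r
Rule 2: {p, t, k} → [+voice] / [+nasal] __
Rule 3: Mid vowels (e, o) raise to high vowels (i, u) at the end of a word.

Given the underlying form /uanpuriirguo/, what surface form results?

Rule 1 (pre-rhotic lowering): /u/ is a high vowel immediately before /r/, so it lowers to [o]. /i/ is a high vowel immediately before /r/, so it lowers to [e]. /uanpuriirguo/ → uanporierguo.
Rule 2 (post-nasal voicing): /p/ is a voiceless stop immediately after the nasal /n/, so it voices to [b]. /uanporierguo/ → uanborierguo.
Rule 3 (final vowel raising): /o/ is a mid vowel in word-final position, so it raises to [u]. /uanborierguo/ → uanborierguu.

uanborierguu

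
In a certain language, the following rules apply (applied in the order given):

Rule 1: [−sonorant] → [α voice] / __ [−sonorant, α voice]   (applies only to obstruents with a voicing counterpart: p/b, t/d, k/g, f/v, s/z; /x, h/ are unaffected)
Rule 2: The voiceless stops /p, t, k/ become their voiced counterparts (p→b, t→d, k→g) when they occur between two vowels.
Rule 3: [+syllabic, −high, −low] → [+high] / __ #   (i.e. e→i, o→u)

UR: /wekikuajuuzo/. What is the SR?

Rule 1 (regressive voicing assimilation): no segment meets the environment; /wekikuajuuzo/ is unchanged.
Rule 2 (intervocalic voicing): /k/ is a voiceless stop between vowels /e/ and /i/, so it voices to [g]. /k/ is a voiceless stop between vowels /i/ and /u/, so it voices to [g]. /wekikuajuuzo/ → wegiguajuuzo.
Rule 3 (final vowel raising): /o/ is a mid vowel in word-final position, so it raises to [u]. /wegiguajuuzo/ → wegiguajuuzu.

wegiguajuuzu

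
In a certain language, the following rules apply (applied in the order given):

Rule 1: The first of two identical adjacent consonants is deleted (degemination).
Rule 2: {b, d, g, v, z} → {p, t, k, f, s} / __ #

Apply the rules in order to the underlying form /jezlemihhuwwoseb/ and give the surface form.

Rule 1 (degemination): /hh/ is a geminate; the first /h/ deletes. /ww/ is a geminate; the first /w/ deletes. /jezlemihhuwwoseb/ → jezlemihuwoseb.
Rule 2 (final devoicing): /b/ is a voiced obstruent in word-final position, so it devoices to [p]. /jezlemihuwoseb/ → jezlemihuwosep.

jezlemihuwosep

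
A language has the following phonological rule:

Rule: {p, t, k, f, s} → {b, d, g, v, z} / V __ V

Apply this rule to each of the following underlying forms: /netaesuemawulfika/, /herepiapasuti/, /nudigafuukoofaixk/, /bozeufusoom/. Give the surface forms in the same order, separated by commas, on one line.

/netaesuemawulfika/: /t/ is a voiceless obstruent between vowels /e/ and /a/, so it voices to [d]. /s/ is a voiceless obstruent between vowels /e/ and /u/, so it voices to [z]. /k/ is a voiceless obstruent between vowels /i/ and /a/, so it voices to [g]. → [nedaezuemawulfiga].
/herepiapasuti/: /p/ is a voiceless obstruent between vowels /e/ and /i/, so it voices to [b]. /p/ is a voiceless obstruent between vowels /a/ and /a/, so it voices to [b]. /s/ is a voiceless obstruent between vowels /a/ and /u/, so it voices to [z]. /t/ is a voiceless obstruent between vowels /u/ and /i/, so it voices to [d]. → [herebiabazudi].
/nudigafuukoofaixk/: /f/ is a voiceless obstruent between vowels /a/ and /u/, so it voices to [v]. /k/ is a voiceless obstruent between vowels /u/ and /o/, so it voices to [g]. /f/ is a voiceless obstruent between vowels /o/ and /a/, so it voices to [v]. → [nudigavuugoovaixk].
/bozeufusoom/: /f/ is a voiceless obstruent between vowels /u/ and /u/, so it voices to [v]. /s/ is a voiceless obstruent between vowels /u/ and /o/, so it voices to [z]. → [bozeuvuzoom].

nedaezuemawulfiga, herebiabazudi, nudigavuugoovaixk, bozeuvuzoom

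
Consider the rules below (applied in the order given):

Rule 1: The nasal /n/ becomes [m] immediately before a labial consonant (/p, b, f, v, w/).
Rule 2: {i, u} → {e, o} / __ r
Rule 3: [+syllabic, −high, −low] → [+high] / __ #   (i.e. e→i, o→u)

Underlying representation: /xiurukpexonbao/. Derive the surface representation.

xiorukpexombau

Rule 1 (nasal place assimilation): /n/ precedes the labial consonant /b/, so it assimilates in place to [m]. /xiurukpexonbao/ → xiurukpexombao.
Rule 2 (pre-rhotic lowering): /u/ is a high vowel immediately before /r/, so it lowers to [o]. /xiurukpexombao/ → xiorukpexombao.
Rule 3 (final vowel raising): /o/ is a mid vowel in word-final position, so it raises to [u]. /xiorukpexombao/ → xiorukpexombau.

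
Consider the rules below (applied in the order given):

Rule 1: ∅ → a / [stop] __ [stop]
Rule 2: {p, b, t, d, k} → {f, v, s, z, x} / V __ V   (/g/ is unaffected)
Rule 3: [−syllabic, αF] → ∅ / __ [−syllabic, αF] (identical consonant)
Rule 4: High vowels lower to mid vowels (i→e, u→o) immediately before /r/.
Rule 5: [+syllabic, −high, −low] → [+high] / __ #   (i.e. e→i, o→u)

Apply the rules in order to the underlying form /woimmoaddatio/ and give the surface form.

woimoazazasiu

Rule 1 (stop-cluster a-epenthesis): /d/ and /d/ form a stop–stop cluster, so [a] is inserted between them. /woimmoaddatio/ → woimmoadadatio.
Rule 2 (intervocalic spirantization): /d/ is a stop between vowels /a/ and /a/, so it spirantizes to the fricative [z]. /d/ is a stop between vowels /a/ and /a/, so it spirantizes to the fricative [z]. /t/ is a stop between vowels /a/ and /i/, so it spirantizes to the fricative [s]. /woimmoadadatio/ → woimmoazazasio.
Rule 3 (degemination): /mm/ is a geminate; the first /m/ deletes. /woimmoazazasio/ → woimoazazasio.
Rule 4 (pre-rhotic lowering): no segment meets the environment; /woimoazazasio/ is unchanged.
Rule 5 (final vowel raising): /o/ is a mid vowel in word-final position, so it raises to [u]. /woimoazazasio/ → woimoazazasiu.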